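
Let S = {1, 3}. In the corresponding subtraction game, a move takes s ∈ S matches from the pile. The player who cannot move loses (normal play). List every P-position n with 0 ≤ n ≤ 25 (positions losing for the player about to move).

G(0) = 0
G(1) = mex{0} = 1
G(2) = mex{1} = 0
G(3) = mex{0,0} = 1
G(4) = mex{1,1} = 0
G(5) = mex{0,0} = 1
G(6) = mex{1,1} = 0
G(7) = mex{0,0} = 1
G(8) = mex{1,1} = 0
G(9) = mex{0,0} = 1
G(10) = mex{1,1} = 0
G(11) = mex{0,0} = 1
G(12) = mex{1,1} = 0
G(13) = mex{0,0} = 1
G(14) = mex{1,1} = 0
G(15) = mex{0,0} = 1
G(16) = mex{1,1} = 0
G(17) = mex{0,0} = 1
G(18) = mex{1,1} = 0
G(19) = mex{0,0} = 1
G(20) = mex{1,1} = 0
G(21) = mex{0,0} = 1
G(22) = mex{1,1} = 0
G(23) = mex{0,0} = 1
G(24) = mex{1,1} = 0
G(25) = mex{0,0} = 1
P-positions are exactly the n with G(n) = 0.

0, 2, 4, 6, 8, 10, 12, 14, 16, 18, 20, 22, 24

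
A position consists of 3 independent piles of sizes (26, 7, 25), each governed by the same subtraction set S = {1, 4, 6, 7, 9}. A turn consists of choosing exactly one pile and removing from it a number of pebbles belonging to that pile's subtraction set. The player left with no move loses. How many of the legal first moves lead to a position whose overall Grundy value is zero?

0

All piles use S = {1, 4, 6, 7, 9}:
n :  0  1  2  3  4  5  6  7  8  9 10 11 12 13 14 15 16 17 18 19 20 21 22 23 24 25 26
G :  0  1  0  1  2  0  1  2  3  2  0  1  2  0  1  0  1  2  0  1  2  3  2  0  1  2  0
Pile A: G(26) = 0.
Pile B: G(7) = 2.
Pile C: G(25) = 2.
Combined Grundy value = 0 ⊕ 2 ⊕ 2 = 0.
A winning move leaves total XOR = 0, i.e. changes one component's Grundy value g to g ⊕ X where X is the current total.
Pile A: target g' = 0⊕0 = 0, but every legal move changes the Grundy value (mex property), so 0 moves.
Pile B: target g' = 2⊕0 = 2, but every legal move changes the Grundy value (mex property), so 0 moves.
Pile C: target g' = 2⊕0 = 2, but every legal move changes the Grundy value (mex property), so 0 moves.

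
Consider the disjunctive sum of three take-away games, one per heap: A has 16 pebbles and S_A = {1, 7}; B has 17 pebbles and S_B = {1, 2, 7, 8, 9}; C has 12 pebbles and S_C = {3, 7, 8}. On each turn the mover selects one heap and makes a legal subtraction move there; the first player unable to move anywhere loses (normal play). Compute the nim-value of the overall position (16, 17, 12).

Heap A, S = {1, 7}:
n :  0  1  2  3  4  5  6  7  8  9 10 11 12 13 14 15 16
G :  0  1  0  1  0  1  0  1  0  1  0  1  0  1  0  1  0
G_A(16) = 0.
Heap B, S = {1, 2, 7, 8, 9}:
G(0) = 0
G(1) = mex{0} = 1
G(2) = mex{1,0} = 2
G(3) = mex{2,1} = 0
G(4) = mex{0,2} = 1
G(5) = mex{1,0} = 2
G(6) = mex{2,1} = 0
G(7) = mex{0,2,0} = 1
G(8) = mex{1,0,1,0} = 2
G(9) = mex{2,1,2,1,0} = 3
G(10) = mex{3,2,0,2,1} = 4
G(11) = mex{4,3,1,0,2} = 5
G(12) = mex{5,4,2,1,0} = 3
G(13) = mex{3,5,0,2,1} = 4
G(14) = mex{4,3,1,0,2} = 5
G(15) = mex{5,4,2,1,0} = 3
G(16) = mex{3,5,3,2,1} = 0
G(17) = mex{0,3,4,3,2} = 1
G_B(17) = 1.
Heap C, S = {3, 7, 8}:
n :  0  1  2  3  4  5  6  7  8  9 10 11 12
G :  0  0  0  1  1  1  0  2  2  1  3  0  0
G_C(12) = 0.
Combined Grundy value = 0 ⊕ 1 ⊕ 0 = 1.

1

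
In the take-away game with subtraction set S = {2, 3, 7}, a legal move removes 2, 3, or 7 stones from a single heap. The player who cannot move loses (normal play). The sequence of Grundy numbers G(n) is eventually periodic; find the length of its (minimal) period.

n :  0  1  2  3  4  5  6  7  8  9 10 11 12 13 14
G :  0  0  1  1  2  0  0  1  1  2  0  0  1  1  2
G(n+5) = G(n) holds for n = 0,…,6 (a full window of length max(S) = 7), so the sequence is purely periodic with period 5.

5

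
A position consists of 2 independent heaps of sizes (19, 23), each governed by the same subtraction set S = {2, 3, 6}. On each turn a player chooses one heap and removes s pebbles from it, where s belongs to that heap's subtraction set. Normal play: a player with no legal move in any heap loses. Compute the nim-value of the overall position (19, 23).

0

All heaps use S = {2, 3, 6}:
n :  0  1  2  3  4  5  6  7  8  9 10 11 12 13 14 15 16 17 18 19 20 21 22 23
G :  0  0  1  1  2  0  3  1  2  0  0  1  1  2  0  3  1  2  0  0  1  1  2  0
Heap A: G(19) = 0.
Heap B: G(23) = 0.
Combined Grundy value = 0 ⊕ 0 = 0.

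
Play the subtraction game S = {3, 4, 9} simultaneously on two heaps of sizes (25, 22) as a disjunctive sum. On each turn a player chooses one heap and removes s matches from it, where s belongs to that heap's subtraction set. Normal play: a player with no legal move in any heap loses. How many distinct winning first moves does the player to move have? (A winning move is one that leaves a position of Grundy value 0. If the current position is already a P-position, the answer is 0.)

2

All heaps use S = {3, 4, 9}:
n :  0  1  2  3  4  5  6  7  8  9 10 11 12 13 14 15 16 17 18 19 20 21 22 23 24 25
G :  0  0  0  1  1  1  2  0  0  3  1  1  2  0  0  0  1  1  1  2  0  0  3  1  1  2
Heap A: G(25) = 2.
Heap B: G(22) = 3.
Combined Grundy value = 2 ⊕ 3 = 1.
A winning move leaves total XOR = 0, i.e. changes one component's Grundy value g to g ⊕ X where X is the current total.
Heap A: need g' = 2⊕1 = 3. Options: 25−3→G=3, 25−4→G=0, 25−9→G=1. Hits: 1.
Heap B: need g' = 3⊕1 = 2. Options: 22−3→G=2, 22−4→G=1, 22−9→G=0. Hits: 1.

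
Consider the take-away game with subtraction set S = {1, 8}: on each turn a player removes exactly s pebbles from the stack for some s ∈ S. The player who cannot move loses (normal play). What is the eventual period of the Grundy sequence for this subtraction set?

9

G(0) = 0
G(1) = mex{0} = 1
G(2) = mex{1} = 0
G(3) = mex{0} = 1
G(4) = mex{1} = 0
G(5) = mex{0} = 1
G(6) = mex{1} = 0
G(7) = mex{0} = 1
G(8) = mex{1,0} = 2
G(9) = mex{2,1} = 0
G(10) = mex{0,0} = 1
G(11) = mex{1,1} = 0
G(12) = mex{0,0} = 1
G(13) = mex{1,1} = 0
G(14) = mex{0,0} = 1
G(15) = mex{1,1} = 0
G(16) = mex{0,2} = 1
G(17) = mex{1,0} = 2
G(18) = mex{2,1} = 0
G(19) = mex{0,0} = 1
G(n+9) = G(n) holds for n = 0,…,7 (a full window of length max(S) = 8), so the sequence is purely periodic with period 9.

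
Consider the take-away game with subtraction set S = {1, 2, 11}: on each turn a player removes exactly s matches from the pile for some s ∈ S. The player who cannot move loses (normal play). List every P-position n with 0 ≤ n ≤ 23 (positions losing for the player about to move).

G(0) = 0
G(1) = mex{0} = 1
G(2) = mex{1,0} = 2
G(3) = mex{2,1} = 0
G(4) = mex{0,2} = 1
G(5) = mex{1,0} = 2
G(6) = mex{2,1} = 0
G(7) = mex{0,2} = 1
G(8) = mex{1,0} = 2
G(9) = mex{2,1} = 0
G(10) = mex{0,2} = 1
G(11) = mex{1,0,0} = 2
G(12) = mex{2,1,1} = 0
G(13) = mex{0,2,2} = 1
G(14) = mex{1,0,0} = 2
G(15) = mex{2,1,1} = 0
G(16) = mex{0,2,2} = 1
G(17) = mex{1,0,0} = 2
G(18) = mex{2,1,1} = 0
G(19) = mex{0,2,2} = 1
G(20) = mex{1,0,0} = 2
G(21) = mex{2,1,1} = 0
G(22) = mex{0,2,2} = 1
G(23) = mex{1,0,0} = 2
P-positions are exactly the n with G(n) = 0.

0, 3, 6, 9, 12, 15, 18, 21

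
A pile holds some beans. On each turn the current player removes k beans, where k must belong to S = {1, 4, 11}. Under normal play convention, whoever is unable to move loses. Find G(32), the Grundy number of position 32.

0

n :  0  1  2  3  4  5  6  7  8  9 10 11 12 13 14 15 16 17 18 19 20 21 22 23 24 25 26 27 28 29 30 31 32
G :  0  1  0  1  2  0  1  0  1  2  0  1  0  1  2  0  1  0  1  2  0  1  0  1  2  0  1  0  1  2  0  1  0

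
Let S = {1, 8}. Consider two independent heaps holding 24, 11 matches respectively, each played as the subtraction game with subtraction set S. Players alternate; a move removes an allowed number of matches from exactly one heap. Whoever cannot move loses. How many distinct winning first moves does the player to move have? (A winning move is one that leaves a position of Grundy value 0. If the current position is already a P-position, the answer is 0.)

All heaps use S = {1, 8}:
G(0) = 0
G(1) = mex{0} = 1
G(2) = mex{1} = 0
G(3) = mex{0} = 1
G(4) = mex{1} = 0
G(5) = mex{0} = 1
G(6) = mex{1} = 0
G(7) = mex{0} = 1
G(8) = mex{1,0} = 2
G(9) = mex{2,1} = 0
G(10) = mex{0,0} = 1
G(11) = mex{1,1} = 0
G(12) = mex{0,0} = 1
G(13) = mex{1,1} = 0
G(14) = mex{0,0} = 1
G(15) = mex{1,1} = 0
G(16) = mex{0,2} = 1
G(17) = mex{1,0} = 2
G(18) = mex{2,1} = 0
G(19) = mex{0,0} = 1
G(20) = mex{1,1} = 0
G(21) = mex{0,0} = 1
G(22) = mex{1,1} = 0
G(23) = mex{0,0} = 1
G(24) = mex{1,1} = 0
Heap A: G(24) = 0.
Heap B: G(11) = 0.
Combined Grundy value = 0 ⊕ 0 = 0.
A winning move leaves total XOR = 0, i.e. changes one component's Grundy value g to g ⊕ X where X is the current total.
Heap A: target g' = 0⊕0 = 0, but every legal move changes the Grundy value (mex property), so 0 moves.
Heap B: target g' = 0⊕0 = 0, but every legal move changes the Grundy value (mex property), so 0 moves.

0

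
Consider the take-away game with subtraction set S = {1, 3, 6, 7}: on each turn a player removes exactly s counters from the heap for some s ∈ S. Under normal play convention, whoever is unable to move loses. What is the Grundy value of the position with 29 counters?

n :  0  1  2  3  4  5  6  7  8  9 10 11 12 13 14 15 16 17 18 19 20 21 22 23 24 25 26 27 28 29
G :  0  1  0  1  0  1  2  3  2  3  2  3  0  1  0  1  0  1  2  3  2  3  2  3  0  1  0  1  0  1

1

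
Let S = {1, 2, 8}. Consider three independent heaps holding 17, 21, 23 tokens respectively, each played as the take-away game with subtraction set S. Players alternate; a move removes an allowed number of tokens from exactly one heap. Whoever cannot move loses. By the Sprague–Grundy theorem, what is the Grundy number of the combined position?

All heaps use S = {1, 2, 8}:
n :  0  1  2  3  4  5  6  7  8  9 10 11 12 13 14 15 16 17 18 19 20 21 22 23
G :  0  1  2  0  1  2  0  1  2  0  1  2  0  1  2  0  1  2  0  1  2  0  1  2
Heap A: G(17) = 2.
Heap B: G(21) = 0.
Heap C: G(23) = 2.
Combined Grundy value = 2 ⊕ 0 ⊕ 2 = 0.

0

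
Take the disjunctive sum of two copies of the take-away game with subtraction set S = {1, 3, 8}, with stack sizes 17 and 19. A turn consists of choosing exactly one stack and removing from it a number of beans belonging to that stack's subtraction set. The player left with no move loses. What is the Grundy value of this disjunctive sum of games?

2

All stacks use S = {1, 3, 8}:
n :  0  1  2  3  4  5  6  7  8  9 10 11 12 13 14 15 16 17 18 19
G :  0  1  0  1  0  1  0  1  2  3  2  0  1  0  1  0  1  0  1  2
Stack A: G(17) = 0.
Stack B: G(19) = 2.
Combined Grundy value = 0 ⊕ 2 = 2.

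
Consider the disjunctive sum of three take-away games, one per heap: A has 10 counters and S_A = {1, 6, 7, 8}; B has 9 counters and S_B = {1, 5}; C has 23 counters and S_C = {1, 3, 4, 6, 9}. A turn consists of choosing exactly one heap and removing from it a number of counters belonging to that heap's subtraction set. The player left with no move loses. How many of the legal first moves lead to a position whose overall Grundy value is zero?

5

Heap A, S = {1, 6, 7, 8}:
n :  0  1  2  3  4  5  6  7  8  9 10
G :  0  1  0  1  0  1  2  3  2  3  2
G_A(10) = 2.
Heap B, S = {1, 5}:
G(0) = 0
G(1) = mex{0} = 1
G(2) = mex{1} = 0
G(3) = mex{0} = 1
G(4) = mex{1} = 0
G(5) = mex{0,0} = 1
G(6) = mex{1,1} = 0
G(7) = mex{0,0} = 1
G(8) = mex{1,1} = 0
G(9) = mex{0,0} = 1
G_B(9) = 1.
Heap C, S = {1, 3, 4, 6, 9}:
n :  0  1  2  3  4  5  6  7  8  9 10 11 12 13 14 15 16 17 18 19 20 21 22 23
G :  0  1  0  1  2  3  2  0  1  4  3  2  0  1  0  1  2  3  2  0  1  4  3  2
G_C(23) = 2.
Combined Grundy value = 2 ⊕ 1 ⊕ 2 = 1.
A winning move leaves total XOR = 0, i.e. changes one component's Grundy value g to g ⊕ X where X is the current total.
Heap A: need g' = 2⊕1 = 3. Options: 10−1→G=3, 10−6→G=0, 10−7→G=1, 10−8→G=0. Hits: 1.
Heap B: need g' = 1⊕1 = 0. Options: 9−1→G=0, 9−5→G=0. Hits: 2.
Heap C: need g' = 2⊕1 = 3. Options: 23−1→G=3, 23−3→G=1, 23−4→G=0, 23−6→G=3, 23−9→G=0. Hits: 2.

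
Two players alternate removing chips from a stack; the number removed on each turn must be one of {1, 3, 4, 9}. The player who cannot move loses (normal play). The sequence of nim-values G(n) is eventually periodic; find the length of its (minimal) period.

G(0) = 0
G(1) = mex{0} = 1
G(2) = mex{1} = 0
G(3) = mex{0,0} = 1
G(4) = mex{1,1,0} = 2
G(5) = mex{2,0,1} = 3
G(6) = mex{3,1,0} = 2
G(7) = mex{2,2,1} = 0
G(8) = mex{0,3,2} = 1
G(9) = mex{1,2,3,0} = 4
G(10) = mex{4,0,2,1} = 3
G(11) = mex{3,1,0,0} = 2
G(12) = mex{2,4,1,1} = 0
G(13) = mex{0,3,4,2} = 1
G(14) = mex{1,2,3,3} = 0
G(15) = mex{0,0,2,2} = 1
G(16) = mex{1,1,0,0} = 2
G(17) = mex{2,0,1,1} = 3
G(18) = mex{3,1,0,4} = 2
G(19) = mex{2,2,1,3} = 0
G(20) = mex{0,3,2,2} = 1
G(21) = mex{1,2,3,0} = 4
G(22) = mex{4,0,2,1} = 3
G(23) = mex{3,1,0,0} = 2
G(24) = mex{2,4,1,1} = 0
G(25) = mex{0,3,4,2} = 1
G(n+12) = G(n) holds for n = 0,…,8 (a full window of length max(S) = 9), so the sequence is purely periodic with period 12.

12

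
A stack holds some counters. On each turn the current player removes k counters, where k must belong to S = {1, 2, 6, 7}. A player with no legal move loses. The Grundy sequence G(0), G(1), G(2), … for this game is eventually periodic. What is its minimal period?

G(0) = 0
G(1) = mex{0} = 1
G(2) = mex{1,0} = 2
G(3) = mex{2,1} = 0
G(4) = mex{0,2} = 1
G(5) = mex{1,0} = 2
G(6) = mex{2,1,0} = 3
G(7) = mex{3,2,1,0} = 4
G(8) = mex{4,3,2,1} = 0
G(9) = mex{0,4,0,2} = 1
G(10) = mex{1,0,1,0} = 2
G(11) = mex{2,1,2,1} = 0
G(12) = mex{0,2,3,2} = 1
G(13) = mex{1,0,4,3} = 2
G(14) = mex{2,1,0,4} = 3
G(15) = mex{3,2,1,0} = 4
G(16) = mex{4,3,2,1} = 0
G(17) = mex{0,4,0,2} = 1
G(n+8) = G(n) holds for n = 0,…,6 (a full window of length max(S) = 7), so the sequence is purely periodic with period 8.

8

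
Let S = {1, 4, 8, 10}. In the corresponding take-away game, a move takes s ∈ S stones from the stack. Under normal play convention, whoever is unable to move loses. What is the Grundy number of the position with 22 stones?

1

n :  0  1  2  3  4  5  6  7  8  9 10 11 12 13 14 15 16 17 18 19 20 21 22
G :  0  1  0  1  2  0  1  0  1  2  3  2  3  4  0  1  0  1  2  0  1  0  1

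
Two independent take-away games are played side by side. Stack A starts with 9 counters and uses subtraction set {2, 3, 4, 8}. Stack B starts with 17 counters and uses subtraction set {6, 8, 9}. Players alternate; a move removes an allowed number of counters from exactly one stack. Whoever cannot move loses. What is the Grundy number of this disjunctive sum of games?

1

Stack A, S = {2, 3, 4, 8}:
G(0) = 0
G(1) = mex{} = 0
G(2) = mex{0} = 1
G(3) = mex{0,0} = 1
G(4) = mex{1,0,0} = 2
G(5) = mex{1,1,0} = 2
G(6) = mex{2,1,1} = 0
G(7) = mex{2,2,1} = 0
G(8) = mex{0,2,2,0} = 1
G(9) = mex{0,0,2,0} = 1
G_A(9) = 1.
Stack B, S = {6, 8, 9}:
n :  0  1  2  3  4  5  6  7  8  9 10 11 12 13 14 15 16 17
G :  0  0  0  0  0  0  1  1  1  1  1  1  2  2  2  0  0  0
G_B(17) = 0.
Combined Grundy value = 1 ⊕ 0 = 1.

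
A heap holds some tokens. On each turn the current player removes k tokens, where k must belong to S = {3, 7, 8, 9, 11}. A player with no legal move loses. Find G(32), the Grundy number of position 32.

0

G(0) = 0
G(1) = mex{} = 0
G(2) = mex{} = 0
G(3) = mex{0} = 1
G(4) = mex{0} = 1
G(5) = mex{0} = 1
G(6) = mex{1} = 0
G(7) = mex{1,0} = 2
G(8) = mex{1,0,0} = 2
G(9) = mex{0,0,0,0} = 1
G(10) = mex{2,1,0,0} = 3
G(11) = mex{2,1,1,0,0} = 3
G(12) = mex{1,1,1,1,0} = 2
G(13) = mex{3,0,1,1,0} = 2
G(14) = mex{3,2,0,1,1} = 4
G(15) = mex{2,2,2,0,1} = 3
G(16) = mex{2,1,2,2,1} = 0
G(17) = mex{4,3,1,2,0} = 5
G(18) = mex{3,3,3,1,2} = 0
G(19) = mex{0,2,3,3,2} = 1
G(20) = mex{5,2,2,3,1} = 0
G(21) = mex{0,4,2,2,3} = 1
G(22) = mex{1,3,4,2,3} = 0
G(23) = mex{0,0,3,4,2} = 1
G(24) = mex{1,5,0,3,2} = 4
G(25) = mex{0,0,5,0,4} = 1
G(26) = mex{1,1,0,5,3} = 2
G(27) = mex{4,0,1,0,0} = 2
G(28) = mex{1,1,0,1,5} = 2
G(29) = mex{2,0,1,0,0} = 3
G(30) = mex{2,1,0,1,1} = 3
G(31) = mex{2,4,1,0,0} = 3
G(32) = mex{3,1,4,1,1} = 0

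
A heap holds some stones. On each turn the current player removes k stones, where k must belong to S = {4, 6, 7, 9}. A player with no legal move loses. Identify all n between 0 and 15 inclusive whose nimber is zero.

G(0) = 0
G(1) = mex{} = 0
G(2) = mex{} = 0
G(3) = mex{} = 0
G(4) = mex{0} = 1
G(5) = mex{0} = 1
G(6) = mex{0,0} = 1
G(7) = mex{0,0,0} = 1
G(8) = mex{1,0,0} = 2
G(9) = mex{1,0,0,0} = 2
G(10) = mex{1,1,0,0} = 2
G(11) = mex{1,1,1,0} = 2
G(12) = mex{2,1,1,0} = 3
G(13) = mex{2,1,1,1} = 0
G(14) = mex{2,2,1,1} = 0
G(15) = mex{2,2,2,1} = 0
P-positions are exactly the n with G(n) = 0.

0, 1, 2, 3, 13, 14, 15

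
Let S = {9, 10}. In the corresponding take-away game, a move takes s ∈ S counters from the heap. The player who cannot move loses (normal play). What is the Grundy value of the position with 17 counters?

n :  0  1  2  3  4  5  6  7  8  9 10 11 12 13 14 15 16 17
G :  0  0  0  0  0  0  0  0  0  1  1  1  1  1  1  1  1  1

1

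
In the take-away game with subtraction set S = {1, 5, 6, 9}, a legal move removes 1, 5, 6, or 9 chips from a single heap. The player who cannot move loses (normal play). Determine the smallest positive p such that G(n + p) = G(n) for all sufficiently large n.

12

n :  0  1  2  3  4  5  6  7  8  9 10 11 12 13 14 15 16 17 18 19 20 21 22 23 24 25
G :  0  1  0  1  0  1  2  3  2  3  2  3  0  1  0  1  0  1  2  3  2  3  2  3  0  1
G(n+12) = G(n) holds for n = 0,…,8 (a full window of length max(S) = 9), so the sequence is purely periodic with period 12.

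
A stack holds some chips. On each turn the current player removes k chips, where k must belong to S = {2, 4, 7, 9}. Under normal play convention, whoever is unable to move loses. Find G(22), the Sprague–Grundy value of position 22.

n :  0  1  2  3  4  5  6  7  8  9 10 11 12 13 14 15 16 17 18 19 20 21 22
G :  0  0  1  1  2  2  0  3  1  4  2  0  0  1  1  2  2  0  3  1  4  2  0

0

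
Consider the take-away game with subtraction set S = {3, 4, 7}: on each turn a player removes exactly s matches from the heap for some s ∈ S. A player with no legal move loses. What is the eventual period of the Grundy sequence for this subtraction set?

G(0) = 0
G(1) = mex{} = 0
G(2) = mex{} = 0
G(3) = mex{0} = 1
G(4) = mex{0,0} = 1
G(5) = mex{0,0} = 1
G(6) = mex{1,0} = 2
G(7) = mex{1,1,0} = 2
G(8) = mex{1,1,0} = 2
G(9) = mex{2,1,0} = 3
G(10) = mex{2,2,1} = 0
G(11) = mex{2,2,1} = 0
G(12) = mex{3,2,1} = 0
G(13) = mex{0,3,2} = 1
G(14) = mex{0,0,2} = 1
G(15) = mex{0,0,2} = 1
G(16) = mex{1,0,3} = 2
G(17) = mex{1,1,0} = 2
G(18) = mex{1,1,0} = 2
G(19) = mex{2,1,0} = 3
G(20) = mex{2,2,1} = 0
G(21) = mex{2,2,1} = 0
G(n+10) = G(n) holds for n = 0,…,6 (a full window of length max(S) = 7), so the sequence is purely periodic with period 10.

10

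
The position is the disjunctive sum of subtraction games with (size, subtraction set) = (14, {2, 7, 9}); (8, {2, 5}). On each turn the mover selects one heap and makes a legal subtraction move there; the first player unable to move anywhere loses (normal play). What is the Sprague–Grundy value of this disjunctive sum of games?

Heap A, S = {2, 7, 9}:
n :  0  1  2  3  4  5  6  7  8  9 10 11 12 13 14
G :  0  0  1  1  0  0  1  1  2  2  3  3  2  2  3
G_A(14) = 3.
Heap B, S = {2, 5}:
n : 0 1 2 3 4 5 6 7 8
G : 0 0 1 1 0 2 1 0 0
G_B(8) = 0.
Combined Grundy value = 3 ⊕ 0 = 3.

3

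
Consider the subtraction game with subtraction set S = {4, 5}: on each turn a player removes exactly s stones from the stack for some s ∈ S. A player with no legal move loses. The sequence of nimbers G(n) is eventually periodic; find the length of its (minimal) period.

G(0) = 0
G(1) = mex{} = 0
G(2) = mex{} = 0
G(3) = mex{} = 0
G(4) = mex{0} = 1
G(5) = mex{0,0} = 1
G(6) = mex{0,0} = 1
G(7) = mex{0,0} = 1
G(8) = mex{1,0} = 2
G(9) = mex{1,1} = 0
G(10) = mex{1,1} = 0
G(11) = mex{1,1} = 0
G(12) = mex{2,1} = 0
G(13) = mex{0,2} = 1
G(14) = mex{0,0} = 1
G(15) = mex{0,0} = 1
G(16) = mex{0,0} = 1
G(17) = mex{1,0} = 2
G(18) = mex{1,1} = 0
G(19) = mex{1,1} = 0
G(n+9) = G(n) holds for n = 0,…,4 (a full window of length max(S) = 5), so the sequence is purely periodic with period 9.

9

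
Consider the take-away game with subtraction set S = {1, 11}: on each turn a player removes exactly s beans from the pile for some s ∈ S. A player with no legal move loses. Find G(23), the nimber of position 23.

n :  0  1  2  3  4  5  6  7  8  9 10 11 12 13 14 15 16 17 18 19 20 21 22 23
G :  0  1  0  1  0  1  0  1  0  1  0  1  0  1  0  1  0  1  0  1  0  1  0  1

1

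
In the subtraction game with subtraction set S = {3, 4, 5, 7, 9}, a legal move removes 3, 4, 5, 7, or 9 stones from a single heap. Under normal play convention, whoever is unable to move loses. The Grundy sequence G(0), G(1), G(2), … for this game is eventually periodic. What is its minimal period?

n :  0  1  2  3  4  5  6  7  8  9 10 11 12 13 14 15 16 17 18 19 20 21 22 23 24 25
G :  0  0  0  1  1  1  2  2  2  3  3  3  0  0  0  1  1  1  2  2  2  3  3  3  0  0
G(n+12) = G(n) holds for n = 0,…,8 (a full window of length max(S) = 9), so the sequence is purely periodic with period 12.

12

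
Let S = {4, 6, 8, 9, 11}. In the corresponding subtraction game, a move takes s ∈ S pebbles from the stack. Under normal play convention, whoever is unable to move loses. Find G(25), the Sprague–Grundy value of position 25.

n :  0  1  2  3  4  5  6  7  8  9 10 11 12 13 14 15 16 17 18 19 20 21 22 23 24 25
G :  0  0  0  0  1  1  1  1  2  2  2  2  3  3  3  0  0  0  0  1  1  1  1  2  2  2

2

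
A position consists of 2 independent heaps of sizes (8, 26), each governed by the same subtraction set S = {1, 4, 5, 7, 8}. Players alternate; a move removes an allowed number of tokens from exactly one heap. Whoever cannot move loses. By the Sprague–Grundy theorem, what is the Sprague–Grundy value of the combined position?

All heaps use S = {1, 4, 5, 7, 8}:
G(0) = 0
G(1) = mex{0} = 1
G(2) = mex{1} = 0
G(3) = mex{0} = 1
G(4) = mex{1,0} = 2
G(5) = mex{2,1,0} = 3
G(6) = mex{3,0,1} = 2
G(7) = mex{2,1,0,0} = 3
G(8) = mex{3,2,1,1,0} = 4
G(9) = mex{4,3,2,0,1} = 5
G(10) = mex{5,2,3,1,0} = 4
G(11) = mex{4,3,2,2,1} = 0
G(12) = mex{0,4,3,3,2} = 1
G(13) = mex{1,5,4,2,3} = 0
G(14) = mex{0,4,5,3,2} = 1
G(15) = mex{1,0,4,4,3} = 2
G(16) = mex{2,1,0,5,4} = 3
G(17) = mex{3,0,1,4,5} = 2
G(18) = mex{2,1,0,0,4} = 3
G(19) = mex{3,2,1,1,0} = 4
G(20) = mex{4,3,2,0,1} = 5
G(21) = mex{5,2,3,1,0} = 4
G(22) = mex{4,3,2,2,1} = 0
G(23) = mex{0,4,3,3,2} = 1
G(24) = mex{1,5,4,2,3} = 0
G(25) = mex{0,4,5,3,2} = 1
G(26) = mex{1,0,4,4,3} = 2
Heap A: G(8) = 4.
Heap B: G(26) = 2.
Combined Grundy value = 4 ⊕ 2 = 6.

6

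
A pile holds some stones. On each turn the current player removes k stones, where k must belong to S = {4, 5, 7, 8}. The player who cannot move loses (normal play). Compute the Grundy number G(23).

2

G(0) = 0
G(1) = mex{} = 0
G(2) = mex{} = 0
G(3) = mex{} = 0
G(4) = mex{0} = 1
G(5) = mex{0,0} = 1
G(6) = mex{0,0} = 1
G(7) = mex{0,0,0} = 1
G(8) = mex{1,0,0,0} = 2
G(9) = mex{1,1,0,0} = 2
G(10) = mex{1,1,0,0} = 2
G(11) = mex{1,1,1,0} = 2
G(12) = mex{2,1,1,1} = 0
G(13) = mex{2,2,1,1} = 0
G(14) = mex{2,2,1,1} = 0
G(15) = mex{2,2,2,1} = 0
G(16) = mex{0,2,2,2} = 1
G(17) = mex{0,0,2,2} = 1
G(18) = mex{0,0,2,2} = 1
G(19) = mex{0,0,0,2} = 1
G(20) = mex{1,0,0,0} = 2
G(21) = mex{1,1,0,0} = 2
G(22) = mex{1,1,0,0} = 2
G(23) = mex{1,1,1,0} = 2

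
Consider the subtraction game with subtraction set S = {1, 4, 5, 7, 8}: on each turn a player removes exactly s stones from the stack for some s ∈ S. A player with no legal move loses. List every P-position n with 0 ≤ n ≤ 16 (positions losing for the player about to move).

G(0) = 0
G(1) = mex{0} = 1
G(2) = mex{1} = 0
G(3) = mex{0} = 1
G(4) = mex{1,0} = 2
G(5) = mex{2,1,0} = 3
G(6) = mex{3,0,1} = 2
G(7) = mex{2,1,0,0} = 3
G(8) = mex{3,2,1,1,0} = 4
G(9) = mex{4,3,2,0,1} = 5
G(10) = mex{5,2,3,1,0} = 4
G(11) = mex{4,3,2,2,1} = 0
G(12) = mex{0,4,3,3,2} = 1
G(13) = mex{1,5,4,2,3} = 0
G(14) = mex{0,4,5,3,2} = 1
G(15) = mex{1,0,4,4,3} = 2
G(16) = mex{2,1,0,5,4} = 3
P-positions are exactly the n with G(n) = 0.

0, 2, 11, 13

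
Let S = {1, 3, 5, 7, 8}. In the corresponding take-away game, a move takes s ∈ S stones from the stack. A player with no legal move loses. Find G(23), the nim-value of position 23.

2

G(0) = 0
G(1) = mex{0} = 1
G(2) = mex{1} = 0
G(3) = mex{0,0} = 1
G(4) = mex{1,1} = 0
G(5) = mex{0,0,0} = 1
G(6) = mex{1,1,1} = 0
G(7) = mex{0,0,0,0} = 1
G(8) = mex{1,1,1,1,0} = 2
G(9) = mex{2,0,0,0,1} = 3
G(10) = mex{3,1,1,1,0} = 2
G(11) = mex{2,2,0,0,1} = 3
G(12) = mex{3,3,1,1,0} = 2
G(13) = mex{2,2,2,0,1} = 3
G(14) = mex{3,3,3,1,0} = 2
G(15) = mex{2,2,2,2,1} = 0
G(16) = mex{0,3,3,3,2} = 1
G(17) = mex{1,2,2,2,3} = 0
G(18) = mex{0,0,3,3,2} = 1
G(19) = mex{1,1,2,2,3} = 0
G(20) = mex{0,0,0,3,2} = 1
G(21) = mex{1,1,1,2,3} = 0
G(22) = mex{0,0,0,0,2} = 1
G(23) = mex{1,1,1,1,0} = 2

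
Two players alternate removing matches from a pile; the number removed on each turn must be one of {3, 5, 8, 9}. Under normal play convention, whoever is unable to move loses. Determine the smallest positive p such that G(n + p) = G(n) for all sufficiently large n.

12

G(0) = 0
G(1) = mex{} = 0
G(2) = mex{} = 0
G(3) = mex{0} = 1
G(4) = mex{0} = 1
G(5) = mex{0,0} = 1
G(6) = mex{1,0} = 2
G(7) = mex{1,0} = 2
G(8) = mex{1,1,0} = 2
G(9) = mex{2,1,0,0} = 3
G(10) = mex{2,1,0,0} = 3
G(11) = mex{2,2,1,0} = 3
G(12) = mex{3,2,1,1} = 0
G(13) = mex{3,2,1,1} = 0
G(14) = mex{3,3,2,1} = 0
G(15) = mex{0,3,2,2} = 1
G(16) = mex{0,3,2,2} = 1
G(17) = mex{0,0,3,2} = 1
G(18) = mex{1,0,3,3} = 2
G(19) = mex{1,0,3,3} = 2
G(20) = mex{1,1,0,3} = 2
G(21) = mex{2,1,0,0} = 3
G(22) = mex{2,1,0,0} = 3
G(23) = mex{2,2,1,0} = 3
G(24) = mex{3,2,1,1} = 0
G(25) = mex{3,2,1,1} = 0
G(n+12) = G(n) holds for n = 0,…,8 (a full window of length max(S) = 9), so the sequence is purely periodic with period 12.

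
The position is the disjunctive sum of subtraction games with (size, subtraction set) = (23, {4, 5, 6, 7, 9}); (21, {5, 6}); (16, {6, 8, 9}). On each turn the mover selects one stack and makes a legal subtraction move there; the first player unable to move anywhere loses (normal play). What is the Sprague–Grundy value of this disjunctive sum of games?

0

Stack A, S = {4, 5, 6, 7, 9}:
G(0) = 0
G(1) = mex{} = 0
G(2) = mex{} = 0
G(3) = mex{} = 0
G(4) = mex{0} = 1
G(5) = mex{0,0} = 1
G(6) = mex{0,0,0} = 1
G(7) = mex{0,0,0,0} = 1
G(8) = mex{1,0,0,0} = 2
G(9) = mex{1,1,0,0,0} = 2
G(10) = mex{1,1,1,0,0} = 2
G(11) = mex{1,1,1,1,0} = 2
G(12) = mex{2,1,1,1,0} = 3
G(13) = mex{2,2,1,1,1} = 0
G(14) = mex{2,2,2,1,1} = 0
G(15) = mex{2,2,2,2,1} = 0
G(16) = mex{3,2,2,2,1} = 0
G(17) = mex{0,3,2,2,2} = 1
G(18) = mex{0,0,3,2,2} = 1
G(19) = mex{0,0,0,3,2} = 1
G(20) = mex{0,0,0,0,2} = 1
G(21) = mex{1,0,0,0,3} = 2
G(22) = mex{1,1,0,0,0} = 2
G(23) = mex{1,1,1,0,0} = 2
G_A(23) = 2.
Stack B, S = {5, 6}:
G(0) = 0
G(1) = mex{} = 0
G(2) = mex{} = 0
G(3) = mex{} = 0
G(4) = mex{} = 0
G(5) = mex{0} = 1
G(6) = mex{0,0} = 1
G(7) = mex{0,0} = 1
G(8) = mex{0,0} = 1
G(9) = mex{0,0} = 1
G(10) = mex{1,0} = 2
G(11) = mex{1,1} = 0
G(12) = mex{1,1} = 0
G(13) = mex{1,1} = 0
G(14) = mex{1,1} = 0
G(15) = mex{2,1} = 0
G(16) = mex{0,2} = 1
G(17) = mex{0,0} = 1
G(18) = mex{0,0} = 1
G(19) = mex{0,0} = 1
G(20) = mex{0,0} = 1
G(21) = mex{1,0} = 2
G_B(21) = 2.
Stack C, S = {6, 8, 9}:
G(0) = 0
G(1) = mex{} = 0
G(2) = mex{} = 0
G(3) = mex{} = 0
G(4) = mex{} = 0
G(5) = mex{} = 0
G(6) = mex{0} = 1
G(7) = mex{0} = 1
G(8) = mex{0,0} = 1
G(9) = mex{0,0,0} = 1
G(10) = mex{0,0,0} = 1
G(11) = mex{0,0,0} = 1
G(12) = mex{1,0,0} = 2
G(13) = mex{1,0,0} = 2
G(14) = mex{1,1,0} = 2
G(15) = mex{1,1,1} = 0
G(16) = mex{1,1,1} = 0
G_C(16) = 0.
Combined Grundy value = 2 ⊕ 2 ⊕ 0 = 0.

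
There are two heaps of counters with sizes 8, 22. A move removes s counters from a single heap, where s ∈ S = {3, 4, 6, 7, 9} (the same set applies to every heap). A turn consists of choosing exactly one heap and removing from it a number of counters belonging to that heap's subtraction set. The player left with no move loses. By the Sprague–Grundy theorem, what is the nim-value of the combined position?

All heaps use S = {3, 4, 6, 7, 9}:
n :  0  1  2  3  4  5  6  7  8  9 10 11 12 13 14 15 16 17 18 19 20 21 22
G :  0  0  0  1  1  1  2  2  2  3  3  3  0  0  0  1  1  1  2  2  2  3  3
Heap A: G(8) = 2.
Heap B: G(22) = 3.
Combined Grundy value = 2 ⊕ 3 = 1.

1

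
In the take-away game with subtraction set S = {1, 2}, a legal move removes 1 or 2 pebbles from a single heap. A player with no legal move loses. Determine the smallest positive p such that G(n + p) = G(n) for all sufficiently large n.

G(0) = 0
G(1) = mex{0} = 1
G(2) = mex{1,0} = 2
G(3) = mex{2,1} = 0
G(4) = mex{0,2} = 1
G(5) = mex{1,0} = 2
G(6) = mex{2,1} = 0
G(7) = mex{0,2} = 1
G(8) = mex{1,0} = 2
G(9) = mex{2,1} = 0
G(10) = mex{0,2} = 1
G(11) = mex{1,0} = 2
G(12) = mex{2,1} = 0
G(13) = mex{0,2} = 1
G(14) = mex{1,0} = 2
G(n+3) = G(n) holds for n = 0,…,1 (a full window of length max(S) = 2), so the sequence is purely periodic with period 3.

3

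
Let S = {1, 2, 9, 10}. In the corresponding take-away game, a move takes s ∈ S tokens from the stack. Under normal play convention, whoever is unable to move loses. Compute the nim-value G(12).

n :  0  1  2  3  4  5  6  7  8  9 10 11 12
G :  0  1  2  0  1  2  0  1  2  3  4  0  1

1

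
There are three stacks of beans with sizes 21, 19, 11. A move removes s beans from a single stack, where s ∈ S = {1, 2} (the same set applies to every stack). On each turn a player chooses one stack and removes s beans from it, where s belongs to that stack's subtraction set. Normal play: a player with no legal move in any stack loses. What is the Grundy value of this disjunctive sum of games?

3

All stacks use S = {1, 2}:
n :  0  1  2  3  4  5  6  7  8  9 10 11 12 13 14 15 16 17 18 19 20 21
G :  0  1  2  0  1  2  0  1  2  0  1  2  0  1  2  0  1  2  0  1  2  0
Stack A: G(21) = 0.
Stack B: G(19) = 1.
Stack C: G(11) = 2.
Combined Grundy value = 0 ⊕ 1 ⊕ 2 = 3.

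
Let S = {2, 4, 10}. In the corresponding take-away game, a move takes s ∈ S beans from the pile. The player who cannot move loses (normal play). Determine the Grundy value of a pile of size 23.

G(0) = 0
G(1) = mex{} = 0
G(2) = mex{0} = 1
G(3) = mex{0} = 1
G(4) = mex{1,0} = 2
G(5) = mex{1,0} = 2
G(6) = mex{2,1} = 0
G(7) = mex{2,1} = 0
G(8) = mex{0,2} = 1
G(9) = mex{0,2} = 1
G(10) = mex{1,0,0} = 2
G(11) = mex{1,0,0} = 2
G(12) = mex{2,1,1} = 0
G(13) = mex{2,1,1} = 0
G(14) = mex{0,2,2} = 1
G(15) = mex{0,2,2} = 1
G(16) = mex{1,0,0} = 2
G(17) = mex{1,0,0} = 2
G(18) = mex{2,1,1} = 0
G(19) = mex{2,1,1} = 0
G(20) = mex{0,2,2} = 1
G(21) = mex{0,2,2} = 1
G(22) = mex{1,0,0} = 2
G(23) = mex{1,0,0} = 2

2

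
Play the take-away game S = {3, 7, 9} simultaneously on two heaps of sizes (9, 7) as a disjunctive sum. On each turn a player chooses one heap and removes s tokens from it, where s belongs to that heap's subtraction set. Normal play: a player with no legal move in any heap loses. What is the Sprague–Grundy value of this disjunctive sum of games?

3

All heaps use S = {3, 7, 9}:
G(0) = 0
G(1) = mex{} = 0
G(2) = mex{} = 0
G(3) = mex{0} = 1
G(4) = mex{0} = 1
G(5) = mex{0} = 1
G(6) = mex{1} = 0
G(7) = mex{1,0} = 2
G(8) = mex{1,0} = 2
G(9) = mex{0,0,0} = 1
Heap A: G(9) = 1.
Heap B: G(7) = 2.
Combined Grundy value = 1 ⊕ 2 = 3.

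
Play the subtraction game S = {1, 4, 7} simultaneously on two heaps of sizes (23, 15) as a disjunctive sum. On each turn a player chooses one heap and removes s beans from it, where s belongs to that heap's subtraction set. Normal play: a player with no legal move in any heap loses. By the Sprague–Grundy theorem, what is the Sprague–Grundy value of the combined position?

All heaps use S = {1, 4, 7}:
n :  0  1  2  3  4  5  6  7  8  9 10 11 12 13 14 15 16 17 18 19 20 21 22 23
G :  0  1  0  1  2  0  1  2  0  1  0  1  2  0  1  2  0  1  0  1  2  0  1  2
Heap A: G(23) = 2.
Heap B: G(15) = 2.
Combined Grundy value = 2 ⊕ 2 = 0.

0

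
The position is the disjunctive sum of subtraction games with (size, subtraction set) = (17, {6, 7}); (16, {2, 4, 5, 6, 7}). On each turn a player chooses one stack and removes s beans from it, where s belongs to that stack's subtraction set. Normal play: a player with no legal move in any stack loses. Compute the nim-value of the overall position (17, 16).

3

Stack A, S = {6, 7}:
G(0) = 0
G(1) = mex{} = 0
G(2) = mex{} = 0
G(3) = mex{} = 0
G(4) = mex{} = 0
G(5) = mex{} = 0
G(6) = mex{0} = 1
G(7) = mex{0,0} = 1
G(8) = mex{0,0} = 1
G(9) = mex{0,0} = 1
G(10) = mex{0,0} = 1
G(11) = mex{0,0} = 1
G(12) = mex{1,0} = 2
G(13) = mex{1,1} = 0
G(14) = mex{1,1} = 0
G(15) = mex{1,1} = 0
G(16) = mex{1,1} = 0
G(17) = mex{1,1} = 0
G_A(17) = 0.
Stack B, S = {2, 4, 5, 6, 7}:
n :  0  1  2  3  4  5  6  7  8  9 10 11 12 13 14 15 16
G :  0  0  1  1  2  2  3  3  4  0  0  1  1  2  2  3  3
G_B(16) = 3.
Combined Grundy value = 0 ⊕ 3 = 3.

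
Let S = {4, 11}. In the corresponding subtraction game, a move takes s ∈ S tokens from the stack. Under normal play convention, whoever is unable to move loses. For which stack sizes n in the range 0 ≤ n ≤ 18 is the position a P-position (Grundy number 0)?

G(0) = 0
G(1) = mex{} = 0
G(2) = mex{} = 0
G(3) = mex{} = 0
G(4) = mex{0} = 1
G(5) = mex{0} = 1
G(6) = mex{0} = 1
G(7) = mex{0} = 1
G(8) = mex{1} = 0
G(9) = mex{1} = 0
G(10) = mex{1} = 0
G(11) = mex{1,0} = 2
G(12) = mex{0,0} = 1
G(13) = mex{0,0} = 1
G(14) = mex{0,0} = 1
G(15) = mex{2,1} = 0
G(16) = mex{1,1} = 0
G(17) = mex{1,1} = 0
G(18) = mex{1,1} = 0
P-positions are exactly the n with G(n) = 0.

0, 1, 2, 3, 8, 9, 10, 15, 16, 17, 18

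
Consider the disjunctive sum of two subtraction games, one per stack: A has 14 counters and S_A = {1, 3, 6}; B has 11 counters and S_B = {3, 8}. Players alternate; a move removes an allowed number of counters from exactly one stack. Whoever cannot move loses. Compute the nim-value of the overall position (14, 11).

Stack A, S = {1, 3, 6}:
G(0) = 0
G(1) = mex{0} = 1
G(2) = mex{1} = 0
G(3) = mex{0,0} = 1
G(4) = mex{1,1} = 0
G(5) = mex{0,0} = 1
G(6) = mex{1,1,0} = 2
G(7) = mex{2,0,1} = 3
G(8) = mex{3,1,0} = 2
G(9) = mex{2,2,1} = 0
G(10) = mex{0,3,0} = 1
G(11) = mex{1,2,1} = 0
G(12) = mex{0,0,2} = 1
G(13) = mex{1,1,3} = 0
G(14) = mex{0,0,2} = 1
G_A(14) = 1.
Stack B, S = {3, 8}:
G(0) = 0
G(1) = mex{} = 0
G(2) = mex{} = 0
G(3) = mex{0} = 1
G(4) = mex{0} = 1
G(5) = mex{0} = 1
G(6) = mex{1} = 0
G(7) = mex{1} = 0
G(8) = mex{1,0} = 2
G(9) = mex{0,0} = 1
G(10) = mex{0,0} = 1
G(11) = mex{2,1} = 0
G_B(11) = 0.
Combined Grundy value = 1 ⊕ 0 = 1.

1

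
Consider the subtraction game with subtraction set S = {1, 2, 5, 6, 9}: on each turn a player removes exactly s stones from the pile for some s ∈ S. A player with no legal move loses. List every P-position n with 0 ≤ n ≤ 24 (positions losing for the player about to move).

G(0) = 0
G(1) = mex{0} = 1
G(2) = mex{1,0} = 2
G(3) = mex{2,1} = 0
G(4) = mex{0,2} = 1
G(5) = mex{1,0,0} = 2
G(6) = mex{2,1,1,0} = 3
G(7) = mex{3,2,2,1} = 0
G(8) = mex{0,3,0,2} = 1
G(9) = mex{1,0,1,0,0} = 2
G(10) = mex{2,1,2,1,1} = 0
G(11) = mex{0,2,3,2,2} = 1
G(12) = mex{1,0,0,3,0} = 2
G(13) = mex{2,1,1,0,1} = 3
G(14) = mex{3,2,2,1,2} = 0
G(15) = mex{0,3,0,2,3} = 1
G(16) = mex{1,0,1,0,0} = 2
G(17) = mex{2,1,2,1,1} = 0
G(18) = mex{0,2,3,2,2} = 1
G(19) = mex{1,0,0,3,0} = 2
G(20) = mex{2,1,1,0,1} = 3
G(21) = mex{3,2,2,1,2} = 0
G(22) = mex{0,3,0,2,3} = 1
G(23) = mex{1,0,1,0,0} = 2
G(24) = mex{2,1,2,1,1} = 0
P-positions are exactly the n with G(n) = 0.

0, 3, 7, 10, 14, 17, 21, 24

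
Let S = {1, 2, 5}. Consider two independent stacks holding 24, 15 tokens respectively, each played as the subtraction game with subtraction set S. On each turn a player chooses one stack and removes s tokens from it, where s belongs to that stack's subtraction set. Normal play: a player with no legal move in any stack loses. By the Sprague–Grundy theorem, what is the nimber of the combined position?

0

All stacks use S = {1, 2, 5}:
G(0) = 0
G(1) = mex{0} = 1
G(2) = mex{1,0} = 2
G(3) = mex{2,1} = 0
G(4) = mex{0,2} = 1
G(5) = mex{1,0,0} = 2
G(6) = mex{2,1,1} = 0
G(7) = mex{0,2,2} = 1
G(8) = mex{1,0,0} = 2
G(9) = mex{2,1,1} = 0
G(10) = mex{0,2,2} = 1
G(11) = mex{1,0,0} = 2
G(12) = mex{2,1,1} = 0
G(13) = mex{0,2,2} = 1
G(14) = mex{1,0,0} = 2
G(15) = mex{2,1,1} = 0
G(16) = mex{0,2,2} = 1
G(17) = mex{1,0,0} = 2
G(18) = mex{2,1,1} = 0
G(19) = mex{0,2,2} = 1
G(20) = mex{1,0,0} = 2
G(21) = mex{2,1,1} = 0
G(22) = mex{0,2,2} = 1
G(23) = mex{1,0,0} = 2
G(24) = mex{2,1,1} = 0
Stack A: G(24) = 0.
Stack B: G(15) = 0.
Combined Grundy value = 0 ⊕ 0 = 0.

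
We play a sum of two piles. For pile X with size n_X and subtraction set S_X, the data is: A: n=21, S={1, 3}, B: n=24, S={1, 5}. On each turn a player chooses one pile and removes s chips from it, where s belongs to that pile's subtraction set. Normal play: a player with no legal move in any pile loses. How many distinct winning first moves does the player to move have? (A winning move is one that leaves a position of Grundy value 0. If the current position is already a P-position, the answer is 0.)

4

Pile A, S = {1, 3}:
G(0) = 0
G(1) = mex{0} = 1
G(2) = mex{1} = 0
G(3) = mex{0,0} = 1
G(4) = mex{1,1} = 0
G(5) = mex{0,0} = 1
G(6) = mex{1,1} = 0
G(7) = mex{0,0} = 1
G(8) = mex{1,1} = 0
G(9) = mex{0,0} = 1
G(10) = mex{1,1} = 0
G(11) = mex{0,0} = 1
G(12) = mex{1,1} = 0
G(13) = mex{0,0} = 1
G(14) = mex{1,1} = 0
G(15) = mex{0,0} = 1
G(16) = mex{1,1} = 0
G(17) = mex{0,0} = 1
G(18) = mex{1,1} = 0
G(19) = mex{0,0} = 1
G(20) = mex{1,1} = 0
G(21) = mex{0,0} = 1
G_A(21) = 1.
Pile B, S = {1, 5}:
G(0) = 0
G(1) = mex{0} = 1
G(2) = mex{1} = 0
G(3) = mex{0} = 1
G(4) = mex{1} = 0
G(5) = mex{0,0} = 1
G(6) = mex{1,1} = 0
G(7) = mex{0,0} = 1
G(8) = mex{1,1} = 0
G(9) = mex{0,0} = 1
G(10) = mex{1,1} = 0
G(11) = mex{0,0} = 1
G(12) = mex{1,1} = 0
G(13) = mex{0,0} = 1
G(14) = mex{1,1} = 0
G(15) = mex{0,0} = 1
G(16) = mex{1,1} = 0
G(17) = mex{0,0} = 1
G(18) = mex{1,1} = 0
G(19) = mex{0,0} = 1
G(20) = mex{1,1} = 0
G(21) = mex{0,0} = 1
G(22) = mex{1,1} = 0
G(23) = mex{0,0} = 1
G(24) = mex{1,1} = 0
G_B(24) = 0.
Combined Grundy value = 1 ⊕ 0 = 1.
A winning move leaves total XOR = 0, i.e. changes one component's Grundy value g to g ⊕ X where X is the current total.
Pile A: need g' = 1⊕1 = 0. Options: 21−1→G=0, 21−3→G=0. Hits: 2.
Pile B: need g' = 0⊕1 = 1. Options: 24−1→G=1, 24−5→G=1. Hits: 2.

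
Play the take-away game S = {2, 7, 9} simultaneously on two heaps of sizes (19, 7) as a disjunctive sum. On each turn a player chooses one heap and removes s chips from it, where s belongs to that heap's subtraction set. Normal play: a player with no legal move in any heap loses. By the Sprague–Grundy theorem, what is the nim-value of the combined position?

All heaps use S = {2, 7, 9}:
n :  0  1  2  3  4  5  6  7  8  9 10 11 12 13 14 15 16 17 18 19
G :  0  0  1  1  0  0  1  1  2  2  3  3  2  2  3  0  0  1  1  0
Heap A: G(19) = 0.
Heap B: G(7) = 1.
Combined Grundy value = 0 ⊕ 1 = 1.

1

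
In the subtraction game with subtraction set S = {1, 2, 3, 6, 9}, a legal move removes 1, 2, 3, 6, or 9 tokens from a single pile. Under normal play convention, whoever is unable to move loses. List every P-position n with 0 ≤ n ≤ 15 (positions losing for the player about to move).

0, 4, 8, 12

G(0) = 0
G(1) = mex{0} = 1
G(2) = mex{1,0} = 2
G(3) = mex{2,1,0} = 3
G(4) = mex{3,2,1} = 0
G(5) = mex{0,3,2} = 1
G(6) = mex{1,0,3,0} = 2
G(7) = mex{2,1,0,1} = 3
G(8) = mex{3,2,1,2} = 0
G(9) = mex{0,3,2,3,0} = 1
G(10) = mex{1,0,3,0,1} = 2
G(11) = mex{2,1,0,1,2} = 3
G(12) = mex{3,2,1,2,3} = 0
G(13) = mex{0,3,2,3,0} = 1
G(14) = mex{1,0,3,0,1} = 2
G(15) = mex{2,1,0,1,2} = 3
P-positions are exactly the n with G(n) = 0.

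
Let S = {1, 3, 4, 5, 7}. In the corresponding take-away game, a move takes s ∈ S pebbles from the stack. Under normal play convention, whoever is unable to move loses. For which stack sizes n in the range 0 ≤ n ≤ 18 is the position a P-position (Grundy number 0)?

0, 2, 8, 10, 16, 18

G(0) = 0
G(1) = mex{0} = 1
G(2) = mex{1} = 0
G(3) = mex{0,0} = 1
G(4) = mex{1,1,0} = 2
G(5) = mex{2,0,1,0} = 3
G(6) = mex{3,1,0,1} = 2
G(7) = mex{2,2,1,0,0} = 3
G(8) = mex{3,3,2,1,1} = 0
G(9) = mex{0,2,3,2,0} = 1
G(10) = mex{1,3,2,3,1} = 0
G(11) = mex{0,0,3,2,2} = 1
G(12) = mex{1,1,0,3,3} = 2
G(13) = mex{2,0,1,0,2} = 3
G(14) = mex{3,1,0,1,3} = 2
G(15) = mex{2,2,1,0,0} = 3
G(16) = mex{3,3,2,1,1} = 0
G(17) = mex{0,2,3,2,0} = 1
G(18) = mex{1,3,2,3,1} = 0
P-positions are exactly the n with G(n) = 0.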